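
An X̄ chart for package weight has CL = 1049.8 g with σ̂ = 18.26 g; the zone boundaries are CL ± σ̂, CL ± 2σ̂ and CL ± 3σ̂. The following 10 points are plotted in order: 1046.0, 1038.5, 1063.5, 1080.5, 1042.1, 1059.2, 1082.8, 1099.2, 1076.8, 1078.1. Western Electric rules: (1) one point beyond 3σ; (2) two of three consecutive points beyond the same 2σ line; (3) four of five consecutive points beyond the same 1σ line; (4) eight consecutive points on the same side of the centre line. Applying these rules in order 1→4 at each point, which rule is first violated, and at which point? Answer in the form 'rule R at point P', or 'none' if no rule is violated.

Zone of each point (C = within 1σ̂, B = 1σ̂–2σ̂, A = 2σ̂–3σ̂, * = beyond 3σ̂; sign = side of CL): 1:-C, 2:-C, 3:+C, 4:+B, 5:-C, 6:+C, 7:+B, 8:+A, 9:+B, 10:+B
Rule 3 (four of five consecutive points beyond the same 1σ limit) is satisfied at point 10.

rule 3 at point 10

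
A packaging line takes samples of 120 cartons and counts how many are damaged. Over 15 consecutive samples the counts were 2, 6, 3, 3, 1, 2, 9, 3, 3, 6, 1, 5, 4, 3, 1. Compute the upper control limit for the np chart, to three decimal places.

p̄ = Σdᵢ / (k·n) = 52 / (15 × 120) = 0.02889
UCL = np̄ + 3·√(np̄(1−p̄)) = 3.4667 + 3 × √(3.4667×0.97111) = 3.4667 + 3 × 1.8348 = 8.9711

8.971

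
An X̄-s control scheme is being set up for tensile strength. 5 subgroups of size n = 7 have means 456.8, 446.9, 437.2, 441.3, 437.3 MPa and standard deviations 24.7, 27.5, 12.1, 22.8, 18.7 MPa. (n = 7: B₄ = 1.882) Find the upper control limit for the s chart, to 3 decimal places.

39.823

s̄ = (24.7 + 27.5 + 12.1 + 22.8 + 18.7) / 5 = 21.1600
UCL_s = B₄·s̄ = 1.882 × 21.1600 = 39.8231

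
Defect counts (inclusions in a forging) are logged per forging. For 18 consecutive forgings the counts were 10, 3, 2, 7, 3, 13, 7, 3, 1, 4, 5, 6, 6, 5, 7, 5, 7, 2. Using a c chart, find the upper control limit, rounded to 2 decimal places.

c̄ = (10 + 3 + 2 + 7 + 3 + 13 + 7 + 3 + 1 + 4 + 5 + 6 + 6 + 5 + 7 + 5 + 7 + 2) / 18 = 96 / 18 = 5.3333
UCL = c̄ + 3√c̄ = 5.3333 + 3 × √5.3333 = 5.3333 + 3 × 2.3094 = 12.2615

12.26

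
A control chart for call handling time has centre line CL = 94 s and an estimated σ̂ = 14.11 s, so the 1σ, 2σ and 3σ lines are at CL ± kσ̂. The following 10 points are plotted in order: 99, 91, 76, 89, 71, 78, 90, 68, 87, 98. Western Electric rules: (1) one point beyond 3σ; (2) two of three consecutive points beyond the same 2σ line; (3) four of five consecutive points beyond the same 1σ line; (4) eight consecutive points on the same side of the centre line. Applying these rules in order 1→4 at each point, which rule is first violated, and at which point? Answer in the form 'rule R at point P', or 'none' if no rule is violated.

rule 4 at point 9

Zone of each point (C = within 1σ̂, B = 1σ̂–2σ̂, A = 2σ̂–3σ̂, * = beyond 3σ̂; sign = side of CL): 1:+C, 2:-C, 3:-B, 4:-C, 5:-B, 6:-B, 7:-C, 8:-B, 9:-C, 10:+C
Rule 4 (eight consecutive points on the same side of the centre line) is satisfied at point 9.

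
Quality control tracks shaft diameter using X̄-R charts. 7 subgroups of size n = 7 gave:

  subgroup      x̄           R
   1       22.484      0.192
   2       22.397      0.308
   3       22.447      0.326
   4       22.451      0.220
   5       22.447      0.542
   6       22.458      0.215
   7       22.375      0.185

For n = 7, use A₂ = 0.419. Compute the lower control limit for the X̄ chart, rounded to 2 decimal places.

X̄̄ = (22.484 + 22.397 + 22.447 + 22.451 + 22.447 + 22.458 + 22.375) / 7 = 157.0590 / 7 = 22.4370
R̄ = (0.192 + 0.308 + 0.326 + 0.220 + 0.542 + 0.215 + 0.185) / 7 = 1.9880 / 7 = 0.2840
LCL = X̄̄ − A₂·R̄ = 22.4370 − 0.419 × 0.2840 = 22.3180

22.32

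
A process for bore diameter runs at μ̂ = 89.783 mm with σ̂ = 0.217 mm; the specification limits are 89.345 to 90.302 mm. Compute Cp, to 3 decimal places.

Cp = (USL − LSL) / (6σ̂) = (90.302 − 89.345) / (6 × 0.217) = 0.9570 / 1.3020 = 0.7350

0.735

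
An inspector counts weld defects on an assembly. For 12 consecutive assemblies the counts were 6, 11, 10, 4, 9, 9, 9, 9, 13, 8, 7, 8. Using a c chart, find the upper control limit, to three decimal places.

c̄ = (6 + 11 + 10 + 4 + 9 + 9 + 9 + 9 + 13 + 8 + 7 + 8) / 12 = 103 / 12 = 8.5833
UCL = c̄ + 3√c̄ = 8.5833 + 3 × √8.5833 = 8.5833 + 3 × 2.9297 = 17.3725

17.373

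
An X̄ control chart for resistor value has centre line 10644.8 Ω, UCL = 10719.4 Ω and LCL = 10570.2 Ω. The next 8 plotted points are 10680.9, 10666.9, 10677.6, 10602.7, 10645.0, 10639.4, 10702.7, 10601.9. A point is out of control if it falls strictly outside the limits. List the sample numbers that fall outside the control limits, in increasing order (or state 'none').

All 8 points lie within [10570.2, 10719.4].

none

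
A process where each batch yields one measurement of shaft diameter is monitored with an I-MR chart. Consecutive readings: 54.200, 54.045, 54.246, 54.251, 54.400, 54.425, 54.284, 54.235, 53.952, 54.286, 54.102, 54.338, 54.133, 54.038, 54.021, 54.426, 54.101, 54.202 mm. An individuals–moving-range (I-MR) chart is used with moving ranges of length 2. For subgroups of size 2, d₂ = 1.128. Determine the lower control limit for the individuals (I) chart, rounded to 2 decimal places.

53.75

X̄ = (54.200 + 54.045 + 54.246 + 54.251 + 54.400 + 54.425 + 54.284 + 54.235 + 53.952 + 54.286 + 54.102 + 54.338 + 54.133 + 54.038 + 54.021 + 54.426 + 54.101 + 54.202) / 18 = 54.2047
Moving ranges: 0.155, 0.201, 0.005, 0.149, 0.025, 0.141, 0.049, 0.283, 0.334, 0.184, 0.236, 0.205, 0.095, 0.017, 0.405, 0.325, 0.101; M̄R̄ = 2.9100 / 17 = 0.1712
LCL = X̄ − 3·M̄R̄/d₂ = 54.2047 − 3 × 0.1712 / 1.128 = 53.7495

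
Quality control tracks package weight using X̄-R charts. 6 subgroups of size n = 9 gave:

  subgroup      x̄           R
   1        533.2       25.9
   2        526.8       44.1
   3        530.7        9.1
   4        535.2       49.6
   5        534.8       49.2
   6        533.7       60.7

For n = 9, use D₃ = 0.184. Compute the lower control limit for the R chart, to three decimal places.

7.317

R̄ = (25.9 + 44.1 + 9.1 + 49.6 + 49.2 + 60.7) / 6 = 238.6000 / 6 = 39.7667
LCL_R = D₃·R̄ = 0.184 × 39.7667 = 7.3171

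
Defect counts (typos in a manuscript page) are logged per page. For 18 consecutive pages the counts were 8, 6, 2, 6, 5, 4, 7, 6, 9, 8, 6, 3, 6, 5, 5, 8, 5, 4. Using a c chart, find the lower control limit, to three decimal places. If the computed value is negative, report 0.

c̄ = (8 + 6 + 2 + 6 + 5 + 4 + 7 + 6 + 9 + 8 + 6 + 3 + 6 + 5 + 5 + 8 + 5 + 4) / 18 = 103 / 18 = 5.7222
LCL = c̄ − 3√c̄ = 5.7222 − 3 × 2.3921 = -1.4541 → 0 (cannot be negative)

0.000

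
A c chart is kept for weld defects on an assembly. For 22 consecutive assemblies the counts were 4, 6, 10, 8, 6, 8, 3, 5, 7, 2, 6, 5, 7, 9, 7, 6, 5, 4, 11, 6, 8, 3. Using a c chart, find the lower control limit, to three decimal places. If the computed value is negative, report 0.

0.000

c̄ = (4 + 6 + 10 + 8 + 6 + 8 + 3 + 5 + 7 + 2 + 6 + 5 + 7 + 9 + 7 + 6 + 5 + 4 + 11 + 6 + 8 + 3) / 22 = 136 / 22 = 6.1818
LCL = c̄ − 3√c̄ = 6.1818 − 3 × 2.4863 = -1.2772 → 0 (cannot be negative)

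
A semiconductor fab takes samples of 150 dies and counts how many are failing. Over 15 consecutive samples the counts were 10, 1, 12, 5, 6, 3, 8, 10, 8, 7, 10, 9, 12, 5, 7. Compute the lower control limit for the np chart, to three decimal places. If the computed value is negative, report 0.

0.000

p̄ = Σdᵢ / (k·n) = 113 / (15 × 150) = 0.05022
LCL = np̄ − 3·√(np̄(1−p̄)) = 7.5333 − 3 × 2.6749 = -0.4913 → 0 (negative, so LCL = 0)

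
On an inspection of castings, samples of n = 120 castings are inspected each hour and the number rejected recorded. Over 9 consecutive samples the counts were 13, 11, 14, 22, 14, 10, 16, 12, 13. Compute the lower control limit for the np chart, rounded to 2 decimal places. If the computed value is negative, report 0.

3.38

p̄ = Σdᵢ / (k·n) = 125 / (9 × 120) = 0.11574
LCL = np̄ − 3·√(np̄(1−p̄)) = 13.8889 − 3 × 3.5045 = 3.3754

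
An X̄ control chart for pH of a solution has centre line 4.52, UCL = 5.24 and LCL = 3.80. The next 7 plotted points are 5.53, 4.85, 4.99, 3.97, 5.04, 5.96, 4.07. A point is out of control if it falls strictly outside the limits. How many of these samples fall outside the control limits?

Compare each point to [3.80, 5.24]: sample 1 = 5.53 > UCL; sample 6 = 5.96 > UCL.

2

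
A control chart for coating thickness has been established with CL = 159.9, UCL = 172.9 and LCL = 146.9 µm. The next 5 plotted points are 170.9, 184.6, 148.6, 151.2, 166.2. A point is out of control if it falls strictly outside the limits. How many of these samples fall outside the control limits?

Compare each point to [146.9, 172.9]: sample 2 = 184.6 > UCL.

1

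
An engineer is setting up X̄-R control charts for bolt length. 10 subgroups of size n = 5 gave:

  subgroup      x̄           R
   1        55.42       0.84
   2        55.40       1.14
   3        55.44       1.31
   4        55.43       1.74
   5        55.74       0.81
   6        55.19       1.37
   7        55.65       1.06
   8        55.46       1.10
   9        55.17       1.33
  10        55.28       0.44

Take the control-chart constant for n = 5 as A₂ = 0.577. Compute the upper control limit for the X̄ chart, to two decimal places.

56.06

X̄̄ = (55.42 + 55.40 + 55.44 + 55.43 + 55.74 + 55.19 + 55.65 + 55.46 + 55.17 + 55.28) / 10 = 554.1800 / 10 = 55.4180
R̄ = (0.84 + 1.14 + 1.31 + 1.74 + 0.81 + 1.37 + 1.06 + 1.10 + 1.33 + 0.44) / 10 = 11.1400 / 10 = 1.1140
UCL = X̄̄ + A₂·R̄ = 55.4180 + 0.577 × 1.1140 = 56.0608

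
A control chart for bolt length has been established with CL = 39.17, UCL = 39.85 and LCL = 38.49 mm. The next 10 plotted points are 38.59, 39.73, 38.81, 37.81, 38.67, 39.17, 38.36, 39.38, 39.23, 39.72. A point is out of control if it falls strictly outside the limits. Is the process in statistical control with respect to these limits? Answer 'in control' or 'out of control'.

Compare each point to [38.49, 39.85]: sample 4 = 37.81 < LCL; sample 7 = 38.36 < LCL.

out of control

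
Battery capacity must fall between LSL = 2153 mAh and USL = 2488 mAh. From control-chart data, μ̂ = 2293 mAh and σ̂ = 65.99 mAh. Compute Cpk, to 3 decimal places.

0.707

Cpu = (USL − μ̂) / (3σ̂) = (2488 − 2293) / (3 × 65.99) = 0.9850; Cpl = (μ̂ − LSL) / (3σ̂) = (2293 − 2153) / (3 × 65.99) = 0.7072; Cpk = min(Cpu, Cpl) = 0.7072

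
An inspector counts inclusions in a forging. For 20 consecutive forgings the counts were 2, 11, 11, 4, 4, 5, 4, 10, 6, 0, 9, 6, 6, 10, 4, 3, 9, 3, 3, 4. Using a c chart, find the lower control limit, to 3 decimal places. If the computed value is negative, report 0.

c̄ = (2 + 11 + 11 + 4 + 4 + 5 + 4 + 10 + 6 + 0 + 9 + 6 + 6 + 10 + 4 + 3 + 9 + 3 + 3 + 4) / 20 = 114 / 20 = 5.7000
LCL = c̄ − 3√c̄ = 5.7000 − 3 × 2.3875 = -1.4624 → 0 (cannot be negative)

0.000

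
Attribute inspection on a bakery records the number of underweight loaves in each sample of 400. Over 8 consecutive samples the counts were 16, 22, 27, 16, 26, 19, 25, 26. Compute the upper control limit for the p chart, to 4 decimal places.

0.0896

p̄ = Σdᵢ / (k·n) = 177 / (8 × 400) = 0.05531
UCL = p̄ + 3·√(p̄(1−p̄)/n) = 0.05531 + 3 × √(0.05531×0.94469/400) = 0.05531 + 3 × 0.01143 = 0.08960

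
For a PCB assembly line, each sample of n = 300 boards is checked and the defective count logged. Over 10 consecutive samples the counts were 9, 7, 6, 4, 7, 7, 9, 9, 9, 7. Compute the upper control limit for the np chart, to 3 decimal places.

15.460

p̄ = Σdᵢ / (k·n) = 74 / (10 × 300) = 0.02467
UCL = np̄ + 3·√(np̄(1−p̄)) = 7.4000 + 3 × √(7.4000×0.97533) = 7.4000 + 3 × 2.6865 = 15.4596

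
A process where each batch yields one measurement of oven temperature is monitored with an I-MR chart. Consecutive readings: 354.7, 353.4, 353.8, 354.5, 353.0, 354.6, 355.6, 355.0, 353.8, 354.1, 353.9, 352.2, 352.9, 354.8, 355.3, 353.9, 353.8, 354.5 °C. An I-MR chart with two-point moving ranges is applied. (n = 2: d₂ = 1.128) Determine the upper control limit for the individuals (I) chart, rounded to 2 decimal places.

X̄ = (354.7 + 353.4 + 353.8 + 354.5 + 353.0 + 354.6 + 355.6 + 355.0 + 353.8 + 354.1 + 353.9 + 352.2 + 352.9 + 354.8 + 355.3 + 353.9 + 353.8 + 354.5) / 18 = 354.1000
Moving ranges: 1.3, 0.4, 0.7, 1.5, 1.6, 1.0, 0.6, 1.2, 0.3, 0.2, 1.7, 0.7, 1.9, 0.5, 1.4, 0.1, 0.7; M̄R̄ = 15.8000 / 17 = 0.9294
UCL = X̄ + 3·M̄R̄/d₂ = 354.1000 + 3 × 0.9294 / 1.128 = 356.5718

356.57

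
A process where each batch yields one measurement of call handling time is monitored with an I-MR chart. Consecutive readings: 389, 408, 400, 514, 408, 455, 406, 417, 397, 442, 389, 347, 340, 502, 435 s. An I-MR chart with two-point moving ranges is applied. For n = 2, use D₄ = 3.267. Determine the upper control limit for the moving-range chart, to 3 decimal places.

Moving ranges: 19, 8, 114, 106, 47, 49, 11, 20, 45, 53, 42, 7, 162, 67; M̄R̄ = 750.0000 / 14 = 53.5714
UCL_MR = D₄·M̄R̄ = 3.267 × 53.5714 = 175.0179

175.018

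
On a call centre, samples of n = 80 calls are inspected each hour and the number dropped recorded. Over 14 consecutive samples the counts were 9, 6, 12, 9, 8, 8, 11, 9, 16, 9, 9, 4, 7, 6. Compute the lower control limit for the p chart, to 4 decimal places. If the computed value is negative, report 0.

0.0049

p̄ = Σdᵢ / (k·n) = 123 / (14 × 80) = 0.10982
LCL = p̄ − 3·√(p̄(1−p̄)/n) = 0.10982 − 3 × 0.03496 = 0.00495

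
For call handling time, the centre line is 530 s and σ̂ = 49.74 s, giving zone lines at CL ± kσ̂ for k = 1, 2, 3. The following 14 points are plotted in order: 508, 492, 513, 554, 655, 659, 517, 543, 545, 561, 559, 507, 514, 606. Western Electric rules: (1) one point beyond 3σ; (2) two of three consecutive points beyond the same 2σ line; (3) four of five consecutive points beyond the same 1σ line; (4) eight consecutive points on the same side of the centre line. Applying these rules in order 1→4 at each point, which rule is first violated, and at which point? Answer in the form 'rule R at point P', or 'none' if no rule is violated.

rule 2 at point 6

Zone of each point (C = within 1σ̂, B = 1σ̂–2σ̂, A = 2σ̂–3σ̂, * = beyond 3σ̂; sign = side of CL): 1:-C, 2:-C, 3:-C, 4:+C, 5:+A, 6:+A, 7:-C, 8:+C, 9:+C, 10:+C, 11:+C, 12:-C, 13:-C, 14:+B
Rule 2 (two of three consecutive points beyond the same 2σ limit) is satisfied at point 6.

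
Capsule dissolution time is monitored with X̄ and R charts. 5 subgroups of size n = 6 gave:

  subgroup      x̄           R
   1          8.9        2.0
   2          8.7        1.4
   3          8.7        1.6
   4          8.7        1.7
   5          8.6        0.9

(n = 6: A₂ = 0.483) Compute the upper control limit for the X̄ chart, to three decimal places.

9.454

X̄̄ = (8.9 + 8.7 + 8.7 + 8.7 + 8.6) / 5 = 43.6000 / 5 = 8.7200
R̄ = (2.0 + 1.4 + 1.6 + 1.7 + 0.9) / 5 = 7.6000 / 5 = 1.5200
UCL = X̄̄ + A₂·R̄ = 8.7200 + 0.483 × 1.5200 = 9.4542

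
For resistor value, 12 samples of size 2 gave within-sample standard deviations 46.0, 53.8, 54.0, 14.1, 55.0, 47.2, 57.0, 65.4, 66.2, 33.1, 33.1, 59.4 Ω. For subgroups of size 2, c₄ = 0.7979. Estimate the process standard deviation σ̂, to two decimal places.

61.02

s̄ = (46.0 + 53.8 + 54.0 + 14.1 + 55.0 + 47.2 + 57.0 + 65.4 + 66.2 + 33.1 + 33.1 + 59.4) / 12 = 48.6917
σ̂ = s̄ / c₄ = 48.6917 / 0.7979 = 61.0248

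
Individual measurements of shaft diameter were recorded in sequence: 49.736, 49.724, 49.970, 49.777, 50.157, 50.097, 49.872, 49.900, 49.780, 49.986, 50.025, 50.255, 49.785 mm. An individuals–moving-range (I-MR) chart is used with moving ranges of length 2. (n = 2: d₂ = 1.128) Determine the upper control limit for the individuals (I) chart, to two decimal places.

X̄ = (49.736 + 49.724 + 49.970 + 49.777 + 50.157 + 50.097 + 49.872 + 49.900 + 49.780 + 49.986 + 50.025 + 50.255 + 49.785) / 13 = 49.9280
Moving ranges: 0.012, 0.246, 0.193, 0.380, 0.060, 0.225, 0.028, 0.120, 0.206, 0.039, 0.230, 0.470; M̄R̄ = 2.2090 / 12 = 0.1841
UCL = X̄ + 3·M̄R̄/d₂ = 49.9280 + 3 × 0.1841 / 1.128 = 50.4176

50.42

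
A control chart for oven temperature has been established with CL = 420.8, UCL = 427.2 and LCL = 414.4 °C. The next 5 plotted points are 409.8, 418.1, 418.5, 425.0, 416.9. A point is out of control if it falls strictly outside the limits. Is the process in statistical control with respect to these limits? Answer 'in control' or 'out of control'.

Compare each point to [414.4, 427.2]: sample 1 = 409.8 < LCL.

out of control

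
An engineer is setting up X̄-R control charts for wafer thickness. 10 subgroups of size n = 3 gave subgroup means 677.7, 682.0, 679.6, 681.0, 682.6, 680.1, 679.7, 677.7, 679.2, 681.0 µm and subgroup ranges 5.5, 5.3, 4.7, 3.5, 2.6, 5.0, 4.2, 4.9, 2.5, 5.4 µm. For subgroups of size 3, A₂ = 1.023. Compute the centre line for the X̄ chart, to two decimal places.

X̄̄ = (677.7 + 682.0 + 679.6 + 681.0 + 682.6 + 680.1 + 679.7 + 677.7 + 679.2 + 681.0) / 10 = 6800.6000 / 10 = 680.0600
CL = X̄̄ = 680.0600

680.06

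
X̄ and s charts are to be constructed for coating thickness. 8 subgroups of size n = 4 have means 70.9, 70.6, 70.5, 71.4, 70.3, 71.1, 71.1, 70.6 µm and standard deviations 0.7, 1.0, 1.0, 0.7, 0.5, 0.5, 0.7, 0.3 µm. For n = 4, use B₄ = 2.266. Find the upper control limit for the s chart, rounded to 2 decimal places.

s̄ = (0.7 + 1.0 + 1.0 + 0.7 + 0.5 + 0.5 + 0.7 + 0.3) / 8 = 0.6750
UCL_s = B₄·s̄ = 2.266 × 0.6750 = 1.5295

1.53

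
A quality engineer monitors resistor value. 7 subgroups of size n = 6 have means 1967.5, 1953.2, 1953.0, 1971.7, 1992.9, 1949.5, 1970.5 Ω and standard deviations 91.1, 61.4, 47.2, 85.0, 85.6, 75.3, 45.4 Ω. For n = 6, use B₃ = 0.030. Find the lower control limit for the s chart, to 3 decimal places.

2.104

s̄ = (91.1 + 61.4 + 47.2 + 85.0 + 85.6 + 75.3 + 45.4) / 7 = 70.1429
LCL_s = B₃·s̄ = 0.030 × 70.1429 = 2.1043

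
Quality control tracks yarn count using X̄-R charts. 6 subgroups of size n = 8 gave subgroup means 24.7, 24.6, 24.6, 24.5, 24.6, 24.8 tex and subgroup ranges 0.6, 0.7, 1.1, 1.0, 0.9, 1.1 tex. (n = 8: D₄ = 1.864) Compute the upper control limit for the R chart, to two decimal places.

1.68

R̄ = (0.6 + 0.7 + 1.1 + 1.0 + 0.9 + 1.1) / 6 = 5.4000 / 6 = 0.9000
UCL_R = D₄·R̄ = 1.864 × 0.9000 = 1.6776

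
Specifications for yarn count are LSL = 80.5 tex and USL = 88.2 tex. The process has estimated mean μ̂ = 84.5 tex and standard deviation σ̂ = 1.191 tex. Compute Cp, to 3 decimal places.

Cp = (USL − LSL) / (6σ̂) = (88.2 − 80.5) / (6 × 1.191) = 7.7000 / 7.1460 = 1.0775

1.078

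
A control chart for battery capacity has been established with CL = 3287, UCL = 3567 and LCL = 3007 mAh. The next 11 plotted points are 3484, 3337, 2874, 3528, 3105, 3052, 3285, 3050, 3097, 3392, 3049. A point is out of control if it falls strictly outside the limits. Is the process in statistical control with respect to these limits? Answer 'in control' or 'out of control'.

out of control

Compare each point to [3007, 3567]: sample 3 = 2874 < LCL.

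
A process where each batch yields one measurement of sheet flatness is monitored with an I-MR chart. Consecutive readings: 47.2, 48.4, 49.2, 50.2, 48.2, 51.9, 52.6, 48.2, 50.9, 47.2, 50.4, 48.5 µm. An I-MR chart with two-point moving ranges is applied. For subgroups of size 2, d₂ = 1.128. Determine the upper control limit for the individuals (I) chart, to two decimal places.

55.53

X̄ = (47.2 + 48.4 + 49.2 + 50.2 + 48.2 + 51.9 + 52.6 + 48.2 + 50.9 + 47.2 + 50.4 + 48.5) / 12 = 49.4083
Moving ranges: 1.2, 0.8, 1.0, 2.0, 3.7, 0.7, 4.4, 2.7, 3.7, 3.2, 1.9; M̄R̄ = 25.3000 / 11 = 2.3000
UCL = X̄ + 3·M̄R̄/d₂ = 49.4083 + 3 × 2.3000 / 1.128 = 55.5254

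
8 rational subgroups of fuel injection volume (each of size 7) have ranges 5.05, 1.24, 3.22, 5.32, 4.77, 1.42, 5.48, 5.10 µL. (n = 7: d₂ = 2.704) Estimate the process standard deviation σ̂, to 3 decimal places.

1.461

R̄ = (5.05 + 1.24 + 3.22 + 5.32 + 4.77 + 1.42 + 5.48 + 5.10) / 8 = 3.9500
σ̂ = R̄ / d₂ = 3.9500 / 2.704 = 1.4608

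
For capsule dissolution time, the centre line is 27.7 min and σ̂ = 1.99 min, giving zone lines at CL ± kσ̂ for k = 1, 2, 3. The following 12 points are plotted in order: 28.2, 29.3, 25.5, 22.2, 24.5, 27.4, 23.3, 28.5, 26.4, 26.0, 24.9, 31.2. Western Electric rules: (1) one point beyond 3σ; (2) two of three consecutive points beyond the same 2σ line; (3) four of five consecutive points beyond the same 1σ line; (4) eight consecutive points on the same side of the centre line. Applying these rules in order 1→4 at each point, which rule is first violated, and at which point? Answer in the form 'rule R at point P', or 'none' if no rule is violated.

rule 3 at point 7

Zone of each point (C = within 1σ̂, B = 1σ̂–2σ̂, A = 2σ̂–3σ̂, * = beyond 3σ̂; sign = side of CL): 1:+C, 2:+C, 3:-B, 4:-A, 5:-B, 6:-C, 7:-A, 8:+C, 9:-C, 10:-C, 11:-B, 12:+B
Rule 3 (four of five consecutive points beyond the same 1σ limit) is satisfied at point 7.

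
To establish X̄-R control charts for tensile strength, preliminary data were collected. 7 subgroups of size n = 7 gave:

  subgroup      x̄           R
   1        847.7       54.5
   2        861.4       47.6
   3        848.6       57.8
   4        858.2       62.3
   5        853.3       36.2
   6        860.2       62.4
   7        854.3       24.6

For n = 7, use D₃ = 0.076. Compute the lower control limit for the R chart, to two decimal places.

3.75

R̄ = (54.5 + 47.6 + 57.8 + 62.3 + 36.2 + 62.4 + 24.6) / 7 = 345.4000 / 7 = 49.3429
LCL_R = D₃·R̄ = 0.076 × 49.3429 = 3.7501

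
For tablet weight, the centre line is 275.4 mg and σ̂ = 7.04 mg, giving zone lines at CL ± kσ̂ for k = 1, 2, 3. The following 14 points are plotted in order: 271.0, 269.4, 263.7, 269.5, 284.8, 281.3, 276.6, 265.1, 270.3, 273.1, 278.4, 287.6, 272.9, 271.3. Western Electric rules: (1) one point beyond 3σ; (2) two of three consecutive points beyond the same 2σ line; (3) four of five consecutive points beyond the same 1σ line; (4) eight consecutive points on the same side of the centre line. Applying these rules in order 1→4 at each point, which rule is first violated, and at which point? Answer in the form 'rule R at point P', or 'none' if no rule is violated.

Zone of each point (C = within 1σ̂, B = 1σ̂–2σ̂, A = 2σ̂–3σ̂, * = beyond 3σ̂; sign = side of CL): 1:-C, 2:-C, 3:-B, 4:-C, 5:+B, 6:+C, 7:+C, 8:-B, 9:-C, 10:-C, 11:+C, 12:+B, 13:-C, 14:-C
No rule fires across all 14 points.

none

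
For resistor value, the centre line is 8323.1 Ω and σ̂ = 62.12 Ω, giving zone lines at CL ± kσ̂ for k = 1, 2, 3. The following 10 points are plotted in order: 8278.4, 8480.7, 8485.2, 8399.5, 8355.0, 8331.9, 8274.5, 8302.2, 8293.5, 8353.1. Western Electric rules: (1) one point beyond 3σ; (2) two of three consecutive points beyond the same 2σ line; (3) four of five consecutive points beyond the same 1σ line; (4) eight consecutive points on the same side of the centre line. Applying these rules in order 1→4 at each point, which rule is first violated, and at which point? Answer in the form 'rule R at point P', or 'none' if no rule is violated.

rule 2 at point 3

Zone of each point (C = within 1σ̂, B = 1σ̂–2σ̂, A = 2σ̂–3σ̂, * = beyond 3σ̂; sign = side of CL): 1:-C, 2:+A, 3:+A, 4:+B, 5:+C, 6:+C, 7:-C, 8:-C, 9:-C, 10:+C
Rule 2 (two of three consecutive points beyond the same 2σ limit) is satisfied at point 3.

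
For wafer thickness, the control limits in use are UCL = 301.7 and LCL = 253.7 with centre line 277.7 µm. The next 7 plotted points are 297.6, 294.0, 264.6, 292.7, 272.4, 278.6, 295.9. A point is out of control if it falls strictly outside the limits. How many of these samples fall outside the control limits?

0

All 7 points lie within [253.7, 301.7].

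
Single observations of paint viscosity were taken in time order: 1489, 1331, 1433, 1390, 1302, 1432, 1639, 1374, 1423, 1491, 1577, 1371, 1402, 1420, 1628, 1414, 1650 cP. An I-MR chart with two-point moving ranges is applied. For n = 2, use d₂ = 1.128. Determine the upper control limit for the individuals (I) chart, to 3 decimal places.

1807.389

X̄ = (1489 + 1331 + 1433 + 1390 + 1302 + 1432 + 1639 + 1374 + 1423 + 1491 + 1577 + 1371 + 1402 + 1420 + 1628 + 1414 + 1650) / 17 = 1456.8235
Moving ranges: 158, 102, 43, 88, 130, 207, 265, 49, 68, 86, 206, 31, 18, 208, 214, 236; M̄R̄ = 2109.0000 / 16 = 131.8125
UCL = X̄ + 3·M̄R̄/d₂ = 1456.8235 + 3 × 131.8125 / 1.128 = 1807.3887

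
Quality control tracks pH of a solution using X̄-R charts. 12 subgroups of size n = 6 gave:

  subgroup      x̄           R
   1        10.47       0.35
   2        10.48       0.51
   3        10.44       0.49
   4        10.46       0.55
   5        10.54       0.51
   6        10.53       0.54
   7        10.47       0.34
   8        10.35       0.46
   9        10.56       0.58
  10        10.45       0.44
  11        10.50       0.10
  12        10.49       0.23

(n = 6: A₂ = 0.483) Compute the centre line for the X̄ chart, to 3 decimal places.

10.478

X̄̄ = (10.47 + 10.48 + 10.44 + 10.46 + 10.54 + 10.53 + 10.47 + 10.35 + 10.56 + 10.45 + 10.50 + 10.49) / 12 = 125.7400 / 12 = 10.4783
CL = X̄̄ = 10.4783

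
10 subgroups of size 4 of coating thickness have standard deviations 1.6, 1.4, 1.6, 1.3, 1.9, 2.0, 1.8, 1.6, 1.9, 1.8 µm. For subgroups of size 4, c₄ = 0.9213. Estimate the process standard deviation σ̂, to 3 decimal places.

s̄ = (1.6 + 1.4 + 1.6 + 1.3 + 1.9 + 2.0 + 1.8 + 1.6 + 1.9 + 1.8) / 10 = 1.6900
σ̂ = s̄ / c₄ = 1.6900 / 0.9213 = 1.8344

1.834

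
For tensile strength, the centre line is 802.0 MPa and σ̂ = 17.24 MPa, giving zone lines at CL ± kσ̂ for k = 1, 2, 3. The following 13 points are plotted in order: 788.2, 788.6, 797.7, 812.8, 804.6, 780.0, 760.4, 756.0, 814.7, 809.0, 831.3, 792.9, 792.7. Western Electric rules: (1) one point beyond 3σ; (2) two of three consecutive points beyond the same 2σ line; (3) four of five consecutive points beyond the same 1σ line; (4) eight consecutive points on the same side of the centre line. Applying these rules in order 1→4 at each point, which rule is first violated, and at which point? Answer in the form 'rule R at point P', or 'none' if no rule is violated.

Zone of each point (C = within 1σ̂, B = 1σ̂–2σ̂, A = 2σ̂–3σ̂, * = beyond 3σ̂; sign = side of CL): 1:-C, 2:-C, 3:-C, 4:+C, 5:+C, 6:-B, 7:-A, 8:-A, 9:+C, 10:+C, 11:+B, 12:-C, 13:-C
Rule 2 (two of three consecutive points beyond the same 2σ limit) is satisfied at point 8.

rule 2 at point 8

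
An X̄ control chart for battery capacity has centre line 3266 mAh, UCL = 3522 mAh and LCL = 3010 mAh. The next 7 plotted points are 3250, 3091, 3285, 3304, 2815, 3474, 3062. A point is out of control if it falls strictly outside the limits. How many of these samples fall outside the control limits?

Compare each point to [3010, 3522]: sample 5 = 2815 < LCL.

1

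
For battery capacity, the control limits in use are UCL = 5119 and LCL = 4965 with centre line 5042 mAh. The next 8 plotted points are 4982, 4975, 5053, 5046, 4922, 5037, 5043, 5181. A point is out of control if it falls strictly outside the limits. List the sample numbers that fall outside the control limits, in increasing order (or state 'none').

5, 8

Compare each point to [4965, 5119]: sample 5 = 4922 < LCL; sample 8 = 5181 > UCL.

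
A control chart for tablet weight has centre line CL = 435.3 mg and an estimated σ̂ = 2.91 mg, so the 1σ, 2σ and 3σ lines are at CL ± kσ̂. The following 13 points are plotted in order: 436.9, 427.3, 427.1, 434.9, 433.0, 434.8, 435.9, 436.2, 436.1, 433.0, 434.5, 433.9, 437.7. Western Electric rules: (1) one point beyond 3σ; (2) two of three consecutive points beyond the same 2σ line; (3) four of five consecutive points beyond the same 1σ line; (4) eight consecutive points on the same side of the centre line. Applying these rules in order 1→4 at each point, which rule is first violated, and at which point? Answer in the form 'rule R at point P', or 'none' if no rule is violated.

rule 2 at point 3

Zone of each point (C = within 1σ̂, B = 1σ̂–2σ̂, A = 2σ̂–3σ̂, * = beyond 3σ̂; sign = side of CL): 1:+C, 2:-A, 3:-A, 4:-C, 5:-C, 6:-C, 7:+C, 8:+C, 9:+C, 10:-C, 11:-C, 12:-C, 13:+C
Rule 2 (two of three consecutive points beyond the same 2σ limit) is satisfied at point 3.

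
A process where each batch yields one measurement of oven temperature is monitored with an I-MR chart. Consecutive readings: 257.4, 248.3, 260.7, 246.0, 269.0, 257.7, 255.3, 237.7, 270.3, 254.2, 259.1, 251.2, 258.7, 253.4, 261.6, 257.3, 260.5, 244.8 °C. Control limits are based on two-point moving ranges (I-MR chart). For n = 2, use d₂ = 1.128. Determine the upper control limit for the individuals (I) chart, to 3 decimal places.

X̄ = (257.4 + 248.3 + 260.7 + 246.0 + 269.0 + 257.7 + 255.3 + 237.7 + 270.3 + 254.2 + 259.1 + 251.2 + 258.7 + 253.4 + 261.6 + 257.3 + 260.5 + 244.8) / 18 = 255.7333
Moving ranges: 9.1, 12.4, 14.7, 23.0, 11.3, 2.4, 17.6, 32.6, 16.1, 4.9, 7.9, 7.5, 5.3, 8.2, 4.3, 3.2, 15.7; M̄R̄ = 196.2000 / 17 = 11.5412
UCL = X̄ + 3·M̄R̄/d₂ = 255.7333 + 3 × 11.5412 / 1.128 = 286.4280

286.428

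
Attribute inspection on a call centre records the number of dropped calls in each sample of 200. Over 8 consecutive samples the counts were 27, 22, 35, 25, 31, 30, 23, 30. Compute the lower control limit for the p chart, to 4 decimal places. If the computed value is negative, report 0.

p̄ = Σdᵢ / (k·n) = 223 / (8 × 200) = 0.13937
LCL = p̄ − 3·√(p̄(1−p̄)/n) = 0.13937 − 3 × 0.02449 = 0.06591

0.0659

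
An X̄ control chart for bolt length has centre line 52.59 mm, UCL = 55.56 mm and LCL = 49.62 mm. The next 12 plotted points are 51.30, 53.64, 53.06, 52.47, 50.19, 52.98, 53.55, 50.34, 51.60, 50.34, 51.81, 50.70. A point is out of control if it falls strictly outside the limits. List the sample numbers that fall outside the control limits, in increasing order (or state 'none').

All 12 points lie within [49.62, 55.56].

none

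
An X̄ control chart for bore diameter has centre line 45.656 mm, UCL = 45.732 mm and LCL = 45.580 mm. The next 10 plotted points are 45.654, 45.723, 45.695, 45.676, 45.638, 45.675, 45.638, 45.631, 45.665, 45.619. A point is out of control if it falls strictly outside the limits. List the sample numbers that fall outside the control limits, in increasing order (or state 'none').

All 10 points lie within [45.580, 45.732].

none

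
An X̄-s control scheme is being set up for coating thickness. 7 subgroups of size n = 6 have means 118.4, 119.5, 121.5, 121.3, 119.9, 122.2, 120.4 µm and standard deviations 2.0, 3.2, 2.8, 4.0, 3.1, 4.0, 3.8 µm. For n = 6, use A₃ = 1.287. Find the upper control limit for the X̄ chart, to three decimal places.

X̄̄ = (118.4 + 119.5 + 121.5 + 121.3 + 119.9 + 122.2 + 120.4) / 7 = 120.4571
s̄ = (2.0 + 3.2 + 2.8 + 4.0 + 3.1 + 4.0 + 3.8) / 7 = 3.2714
UCL = X̄̄ + A₃·s̄ = 120.4571 + 1.287 × 3.2714 = 124.6675

124.667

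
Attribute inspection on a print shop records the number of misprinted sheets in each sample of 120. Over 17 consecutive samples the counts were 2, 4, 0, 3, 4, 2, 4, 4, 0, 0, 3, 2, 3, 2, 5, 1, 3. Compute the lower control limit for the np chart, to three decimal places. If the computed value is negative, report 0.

p̄ = Σdᵢ / (k·n) = 42 / (17 × 120) = 0.02059
LCL = np̄ − 3·√(np̄(1−p̄)) = 2.4706 − 3 × 1.5555 = -2.1960 → 0 (negative, so LCL = 0)

0.000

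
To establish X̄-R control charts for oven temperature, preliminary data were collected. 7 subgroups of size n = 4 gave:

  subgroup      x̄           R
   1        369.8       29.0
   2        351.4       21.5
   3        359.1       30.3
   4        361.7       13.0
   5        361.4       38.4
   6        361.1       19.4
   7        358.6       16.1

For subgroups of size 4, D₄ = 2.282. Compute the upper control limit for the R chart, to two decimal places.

54.67

R̄ = (29.0 + 21.5 + 30.3 + 13.0 + 38.4 + 19.4 + 16.1) / 7 = 167.7000 / 7 = 23.9571
UCL_R = D₄·R̄ = 2.282 × 23.9571 = 54.6702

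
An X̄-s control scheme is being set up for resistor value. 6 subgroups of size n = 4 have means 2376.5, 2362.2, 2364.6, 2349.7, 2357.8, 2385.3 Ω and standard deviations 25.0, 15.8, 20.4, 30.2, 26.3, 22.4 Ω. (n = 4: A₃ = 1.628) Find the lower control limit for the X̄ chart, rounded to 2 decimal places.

X̄̄ = (2376.5 + 2362.2 + 2364.6 + 2349.7 + 2357.8 + 2385.3) / 6 = 2366.0167
s̄ = (25.0 + 15.8 + 20.4 + 30.2 + 26.3 + 22.4) / 6 = 23.3500
LCL = X̄̄ − A₃·s̄ = 2366.0167 − 1.628 × 23.3500 = 2328.0029

2328.00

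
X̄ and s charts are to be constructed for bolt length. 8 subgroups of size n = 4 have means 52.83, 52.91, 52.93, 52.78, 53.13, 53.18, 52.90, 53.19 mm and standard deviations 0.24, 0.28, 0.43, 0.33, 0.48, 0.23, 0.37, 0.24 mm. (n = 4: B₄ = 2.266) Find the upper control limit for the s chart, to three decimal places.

0.736

s̄ = (0.24 + 0.28 + 0.43 + 0.33 + 0.48 + 0.23 + 0.37 + 0.24) / 8 = 0.3250
UCL_s = B₄·s̄ = 2.266 × 0.3250 = 0.7365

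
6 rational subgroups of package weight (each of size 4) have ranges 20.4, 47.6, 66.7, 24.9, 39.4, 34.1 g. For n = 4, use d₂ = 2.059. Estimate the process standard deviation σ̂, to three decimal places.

R̄ = (20.4 + 47.6 + 66.7 + 24.9 + 39.4 + 34.1) / 6 = 38.8500
σ̂ = R̄ / d₂ = 38.8500 / 2.059 = 18.8684

18.868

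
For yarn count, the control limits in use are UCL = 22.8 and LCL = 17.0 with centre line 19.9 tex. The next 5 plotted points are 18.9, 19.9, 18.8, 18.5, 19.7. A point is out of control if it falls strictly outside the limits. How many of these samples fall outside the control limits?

All 5 points lie within [17.0, 22.8].

0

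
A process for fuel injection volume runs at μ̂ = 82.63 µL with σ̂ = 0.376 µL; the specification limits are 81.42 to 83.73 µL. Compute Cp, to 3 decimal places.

Cp = (USL − LSL) / (6σ̂) = (83.73 − 81.42) / (6 × 0.376) = 2.3100 / 2.2560 = 1.0239

1.024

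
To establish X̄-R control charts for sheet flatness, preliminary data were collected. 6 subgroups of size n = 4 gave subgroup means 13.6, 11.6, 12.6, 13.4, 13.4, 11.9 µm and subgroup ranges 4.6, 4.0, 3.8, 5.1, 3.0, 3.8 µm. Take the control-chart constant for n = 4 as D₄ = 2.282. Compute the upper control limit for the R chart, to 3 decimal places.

9.242

R̄ = (4.6 + 4.0 + 3.8 + 5.1 + 3.0 + 3.8) / 6 = 24.3000 / 6 = 4.0500
UCL_R = D₄·R̄ = 2.282 × 4.0500 = 9.2421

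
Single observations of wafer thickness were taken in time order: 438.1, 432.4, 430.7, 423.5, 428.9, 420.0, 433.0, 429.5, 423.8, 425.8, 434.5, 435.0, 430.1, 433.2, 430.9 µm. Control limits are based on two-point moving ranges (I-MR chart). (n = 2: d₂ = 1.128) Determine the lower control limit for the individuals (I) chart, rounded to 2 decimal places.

X̄ = (438.1 + 432.4 + 430.7 + 423.5 + 428.9 + 420.0 + 433.0 + 429.5 + 423.8 + 425.8 + 434.5 + 435.0 + 430.1 + 433.2 + 430.9) / 15 = 429.9600
Moving ranges: 5.7, 1.7, 7.2, 5.4, 8.9, 13.0, 3.5, 5.7, 2.0, 8.7, 0.5, 4.9, 3.1, 2.3; M̄R̄ = 72.6000 / 14 = 5.1857
LCL = X̄ − 3·M̄R̄/d₂ = 429.9600 − 3 × 5.1857 / 1.128 = 416.1682

416.17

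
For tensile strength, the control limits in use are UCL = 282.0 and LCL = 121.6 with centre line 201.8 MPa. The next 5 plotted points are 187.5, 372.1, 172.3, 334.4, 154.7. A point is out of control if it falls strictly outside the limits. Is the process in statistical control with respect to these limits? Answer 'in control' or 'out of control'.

Compare each point to [121.6, 282.0]: sample 2 = 372.1 > UCL; sample 4 = 334.4 > UCL.

out of control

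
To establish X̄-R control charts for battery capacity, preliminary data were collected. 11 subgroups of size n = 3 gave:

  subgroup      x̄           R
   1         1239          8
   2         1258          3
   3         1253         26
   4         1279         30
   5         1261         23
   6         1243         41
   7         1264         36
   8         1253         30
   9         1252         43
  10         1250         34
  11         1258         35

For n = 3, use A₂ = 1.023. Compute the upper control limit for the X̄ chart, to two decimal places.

X̄̄ = (1239 + 1258 + 1253 + 1279 + 1261 + 1243 + 1264 + 1253 + 1252 + 1250 + 1258) / 11 = 13810.0000 / 11 = 1255.4545
R̄ = (8 + 3 + 26 + 30 + 23 + 41 + 36 + 30 + 43 + 34 + 35) / 11 = 309.0000 / 11 = 28.0909
UCL = X̄̄ + A₂·R̄ = 1255.4545 + 1.023 × 28.0909 = 1284.1915

1284.19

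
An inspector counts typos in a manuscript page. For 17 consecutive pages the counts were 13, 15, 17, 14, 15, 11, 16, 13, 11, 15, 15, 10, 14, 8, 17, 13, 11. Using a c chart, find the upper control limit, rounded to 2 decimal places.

24.40

c̄ = (13 + 15 + 17 + 14 + 15 + 11 + 16 + 13 + 11 + 15 + 15 + 10 + 14 + 8 + 17 + 13 + 11) / 17 = 228 / 17 = 13.4118
UCL = c̄ + 3√c̄ = 13.4118 + 3 × √13.4118 = 13.4118 + 3 × 3.6622 = 24.3984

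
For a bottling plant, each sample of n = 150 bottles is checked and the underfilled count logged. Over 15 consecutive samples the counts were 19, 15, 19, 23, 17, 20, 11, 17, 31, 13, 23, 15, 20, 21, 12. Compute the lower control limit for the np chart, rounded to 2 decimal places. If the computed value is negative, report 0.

p̄ = Σdᵢ / (k·n) = 276 / (15 × 150) = 0.12267
LCL = np̄ − 3·√(np̄(1−p̄)) = 18.4000 − 3 × 4.0178 = 6.3465

6.35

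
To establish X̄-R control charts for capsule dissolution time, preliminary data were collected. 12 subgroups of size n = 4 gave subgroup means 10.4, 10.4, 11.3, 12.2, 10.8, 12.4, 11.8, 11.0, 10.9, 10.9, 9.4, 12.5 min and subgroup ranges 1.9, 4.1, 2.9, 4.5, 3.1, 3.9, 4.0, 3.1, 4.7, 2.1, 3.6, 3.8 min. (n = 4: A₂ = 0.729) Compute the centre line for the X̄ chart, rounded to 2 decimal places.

11.17

X̄̄ = (10.4 + 10.4 + 11.3 + 12.2 + 10.8 + 12.4 + 11.8 + 11.0 + 10.9 + 10.9 + 9.4 + 12.5) / 12 = 134.0000 / 12 = 11.1667
CL = X̄̄ = 11.1667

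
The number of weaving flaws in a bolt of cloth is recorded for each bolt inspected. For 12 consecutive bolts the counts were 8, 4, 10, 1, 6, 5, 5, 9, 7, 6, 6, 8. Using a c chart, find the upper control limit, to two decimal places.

c̄ = (8 + 4 + 10 + 1 + 6 + 5 + 5 + 9 + 7 + 6 + 6 + 8) / 12 = 75 / 12 = 6.2500
UCL = c̄ + 3√c̄ = 6.2500 + 3 × √6.2500 = 6.2500 + 3 × 2.5000 = 13.7500

13.75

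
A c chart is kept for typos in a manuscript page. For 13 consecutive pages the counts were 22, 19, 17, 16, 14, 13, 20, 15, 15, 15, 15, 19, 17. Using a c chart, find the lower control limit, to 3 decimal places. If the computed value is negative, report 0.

c̄ = (22 + 19 + 17 + 16 + 14 + 13 + 20 + 15 + 15 + 15 + 15 + 19 + 17) / 13 = 217 / 13 = 16.6923
LCL = c̄ − 3√c̄ = 16.6923 − 3 × 4.0856 = 4.4354

4.435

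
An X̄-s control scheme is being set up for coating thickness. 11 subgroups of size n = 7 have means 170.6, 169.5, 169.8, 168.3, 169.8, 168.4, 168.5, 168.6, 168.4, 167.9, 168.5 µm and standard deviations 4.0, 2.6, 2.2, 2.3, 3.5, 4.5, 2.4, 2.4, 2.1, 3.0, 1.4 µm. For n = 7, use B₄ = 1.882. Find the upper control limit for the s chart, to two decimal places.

s̄ = (4.0 + 2.6 + 2.2 + 2.3 + 3.5 + 4.5 + 2.4 + 2.4 + 2.1 + 3.0 + 1.4) / 11 = 2.7636
UCL_s = B₄·s̄ = 1.882 × 2.7636 = 5.2012

5.20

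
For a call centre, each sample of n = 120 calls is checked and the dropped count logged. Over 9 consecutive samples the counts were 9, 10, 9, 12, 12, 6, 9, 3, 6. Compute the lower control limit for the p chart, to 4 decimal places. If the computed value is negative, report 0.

p̄ = Σdᵢ / (k·n) = 76 / (9 × 120) = 0.07037
LCL = p̄ − 3·√(p̄(1−p̄)/n) = 0.07037 − 3 × 0.02335 = 0.00032

0.0003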